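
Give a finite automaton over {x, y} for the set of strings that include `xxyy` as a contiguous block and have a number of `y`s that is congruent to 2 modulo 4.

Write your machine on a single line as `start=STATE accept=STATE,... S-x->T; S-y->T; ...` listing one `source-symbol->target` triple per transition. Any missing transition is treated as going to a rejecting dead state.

Run two small machines in parallel and take their product. The first has 5 states tracking whether and how much of `xxyy` has been seen; the second has 4 states tracking the count of `y`s modulo 4. A product state is a pair (one from each), accepting exactly when both do.
20 states suffice.
          x    y  
>  s0     s1   s2 
   s1     s3   s2 
   s2     s4   s5 
   s3     s3   s6 
   s4     s7   s5 
   s5     s8   s9 
   s6     s4  s10 
   s7     s7  s11 
   s8    s12   s9 
   s9    s13   s0 
 * s10   s10  s14 
   s11    s8  s14 
   s12   s12  s15 
   s13   s16   s0 
   s14   s14  s17 
   s15   s13  s17 
   s16   s16  s18 
   s17   s17  s19 
   s18    s1  s19 
   s19   s19  s10 
(> = start, * = accepting)

start=s0; accept=s10; s0-x->s1; s0-y->s2; s1-x->s3; s1-y->s2; s2-x->s4; s2-y->s5; s3-x->s3; s3-y->s6; s4-x->s7; s4-y->s5; s5-x->s8; s5-y->s9; s6-x->s4; s6-y->s10; s7-x->s7; s7-y->s11; s8-x->s12; s8-y->s9; s9-x->s13; s9-y->s0; s10-x->s10; s10-y->s14; s11-x->s8; s11-y->s14; s12-x->s12; s12-y->s15; s13-x->s16; s13-y->s0; s14-x->s14; s14-y->s17; s15-x->s13; s15-y->s17; s16-x->s16; s16-y->s18; s17-x->s17; s17-y->s19; s18-x->s1; s18-y->s19; s19-x->s19; s19-y->s10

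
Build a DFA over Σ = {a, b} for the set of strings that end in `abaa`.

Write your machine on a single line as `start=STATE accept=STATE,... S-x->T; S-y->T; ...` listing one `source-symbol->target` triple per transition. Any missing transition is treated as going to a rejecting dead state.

start=s0; accept=s4; s0-a->s1; s0-b->s0; s1-a->s1; s1-b->s2; s2-a->s3; s2-b->s0; s3-a->s4; s3-b->s2; s4-a->s1; s4-b->s2

Let each state record the length of the longest suffix of the input read so far that is also a prefix of `abaa`. s1 means the last symbol is `a`; s2 means the last 2 symbols are `ab`; s3 means the last 3 symbols are `aba`; s4 means the last 4 symbols are `abaa`. Accept only at s4, where the string currently ends in `abaa`.
With 5 states:
        a   b  
>  s0   s1  s0 
   s1   s1  s2 
   s2   s3  s0 
   s3   s4  s2 
 * s4   s1  s2 
(> = start, * = accepting)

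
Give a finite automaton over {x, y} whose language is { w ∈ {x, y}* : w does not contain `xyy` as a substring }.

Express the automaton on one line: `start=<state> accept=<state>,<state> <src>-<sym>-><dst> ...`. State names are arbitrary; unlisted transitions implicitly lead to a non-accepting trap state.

Track partial matches of the forbidden pattern `xyy`. State s3 is a dead state reached once `xyy` has occurred; every other state accepts. s0 means no part of `xyy` is currently matched.
With 4 states:
        x   y  
>* s0   s1  s0 
 * s1   s1  s2 
 * s2   s1  s3 
   s3   s3  s3 
(> = start, * = accepting)

start=s0 accept=s0,s1,s2 s0-x->s1 s0-y->s0 s1-x->s1 s1-y->s2 s2-x->s1 s2-y->s3 s3-x->s3 s3-y->s3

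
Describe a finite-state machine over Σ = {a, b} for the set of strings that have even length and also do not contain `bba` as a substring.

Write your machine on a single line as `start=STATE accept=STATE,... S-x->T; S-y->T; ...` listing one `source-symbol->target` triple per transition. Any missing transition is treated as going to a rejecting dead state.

Run two small machines in parallel and take their product. One (2 states) tracks the input length modulo 2; the other (4 states) tracks partial matches of the forbidden pattern `bba`. Each combined state is a pair, one component from each; accept when both components accept. Equivalent product states are then merged.
A 7-state machine:
        a   b  
>* q0   q1  q2 
   q1   q0  q3 
   q2   q0  q4 
 * q3   q1  q5 
 * q4   q6  q5 
   q5   q6  q4 
   q6   q6  q6 
(> = start, * = accepting)

start=q0; accept=q0,q3,q4; q0-a->q1; q0-b->q2; q1-a->q0; q1-b->q3; q2-a->q0; q2-b->q4; q3-a->q1; q3-b->q5; q4-a->q6; q4-b->q5; q5-a->q6; q5-b->q4; q6-a->q6; q6-b->q6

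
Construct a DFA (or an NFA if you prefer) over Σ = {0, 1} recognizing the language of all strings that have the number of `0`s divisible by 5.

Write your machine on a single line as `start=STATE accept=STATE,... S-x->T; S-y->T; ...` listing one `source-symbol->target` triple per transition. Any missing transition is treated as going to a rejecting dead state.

start=A; accept=A; A-0->B; A-1->A; B-0->C; B-1->B; C-0->D; C-1->C; D-0->E; D-1->D; E-0->A; E-1->E

The only thing that matters is how many `0`s have appeared, reduced mod 5. Use one state per residue: A for 0, …, E for 4. Reading `0` moves to the next residue; anything else stays put. A is accepting.
       0  1 
>* A   B  A 
   B   C  B 
   C   D  C 
   D   E  D 
   E   A  E 
(> = start, * = accepting)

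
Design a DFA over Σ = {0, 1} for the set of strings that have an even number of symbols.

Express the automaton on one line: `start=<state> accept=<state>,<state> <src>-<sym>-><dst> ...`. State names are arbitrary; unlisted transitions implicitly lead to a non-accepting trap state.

start=s0 accept=s0 s0-0->s1 s0-1->s1 s1-0->s0 s1-1->s0

Count input length modulo 2: every symbol advances one step around the cycle s0 → s1 → s0. Accept at s0.
        0   1  
>* s0   s1  s1 
   s1   s0  s0 
(> = start, * = accepting)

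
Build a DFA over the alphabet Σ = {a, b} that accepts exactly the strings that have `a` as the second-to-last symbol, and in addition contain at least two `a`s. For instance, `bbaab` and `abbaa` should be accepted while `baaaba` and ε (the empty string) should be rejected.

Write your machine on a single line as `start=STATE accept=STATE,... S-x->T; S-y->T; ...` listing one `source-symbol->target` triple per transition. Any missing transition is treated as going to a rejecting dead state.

Handle the two conditions separately and then intersect. The first has 7 states tracking the last 2 symbols read; the second has 4 states tracking the count of `a`s, saturating at 3. A product state is a pair (one from each), accepting exactly when both do. Equivalent product states are then merged.
A 6-state machine:
        a   b  
>  s0   s1  s0 
   s1   s2  s3 
 * s2   s2  s4 
   s3   s5  s3 
 * s4   s5  s3 
   s5   s2  s4 
(> = start, * = accepting)

start=s0; accept=s2,s4; s0-a->s1; s0-b->s0; s1-a->s2; s1-b->s3; s2-a->s2; s2-b->s4; s3-a->s5; s3-b->s3; s4-a->s5; s4-b->s3; s5-a->s2; s5-b->s4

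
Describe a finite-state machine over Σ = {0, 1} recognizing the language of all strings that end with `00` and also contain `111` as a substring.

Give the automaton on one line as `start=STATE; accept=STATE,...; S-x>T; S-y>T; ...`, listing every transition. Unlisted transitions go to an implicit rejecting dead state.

Handle the two conditions separately and then intersect. The first has 3 states tracking how much of the suffix `00` has currently been matched; the second has 4 states tracking whether and how much of `111` has been seen. A product state is a pair (one from each), accepting exactly when both do. After merging equivalent states the machine shrinks.
        0   1  
>  q0   q0  q1 
   q1   q0  q2 
   q2   q0  q3 
   q3   q4  q3 
   q4   q5  q3 
 * q5   q5  q3 
(> = start, * = accepting)

start=q0; accept=q5; q0-0>q0; q0-1>q1; q1-0>q0; q1-1>q2; q2-0>q0; q2-1>q3; q3-0>q4; q3-1>q3; q4-0>q5; q4-1>q3; q5-0>q5; q5-1>q3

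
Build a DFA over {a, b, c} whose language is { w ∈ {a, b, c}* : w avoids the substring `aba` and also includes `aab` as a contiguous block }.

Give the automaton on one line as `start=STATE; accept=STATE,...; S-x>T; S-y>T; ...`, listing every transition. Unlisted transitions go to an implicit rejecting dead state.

start=s0; accept=s4,s6,s7; s0-a>s1; s0-b>s0; s0-c>s0; s1-a>s2; s1-b>s3; s1-c>s0; s2-a>s2; s2-b>s4; s2-c>s0; s3-a>s5; s3-b>s0; s3-c>s0; s4-a>s5; s4-b>s6; s4-c>s6; s5-a>s5; s5-b>s5; s5-c>s5; s6-a>s7; s6-b>s6; s6-c>s6; s7-a>s7; s7-b>s4; s7-c>s6

Run two small machines in parallel and take their product. The first has 4 states tracking partial matches of the forbidden pattern `aba`; the second has 4 states tracking whether and how much of `aab` has been seen. A product state is a pair (one from each), accepting exactly when both do. After merging equivalent states the machine shrinks.
        a   b   c  
>  s0   s1  s0  s0 
   s1   s2  s3  s0 
   s2   s2  s4  s0 
   s3   s5  s0  s0 
 * s4   s5  s6  s6 
   s5   s5  s5  s5 
 * s6   s7  s6  s6 
 * s7   s7  s4  s6 
(> = start, * = accepting)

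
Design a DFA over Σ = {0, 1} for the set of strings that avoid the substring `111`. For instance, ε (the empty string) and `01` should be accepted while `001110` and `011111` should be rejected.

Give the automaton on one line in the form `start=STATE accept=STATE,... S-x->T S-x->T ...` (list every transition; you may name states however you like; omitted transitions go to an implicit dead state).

start=s0 accept=s0,s1,s2 s0-0->s0 s0-1->s1 s1-0->s0 s1-1->s2 s2-0->s0 s2-1->s3 s3-0->s3 s3-1->s3

Track partial matches of the forbidden pattern `111`. State s3 is a dead state reached once `111` has occurred; every other state accepts. s0 means no part of `111` is currently matched.
        0   1  
>* s0   s0  s1 
 * s1   s0  s2 
 * s2   s0  s3 
   s3   s3  s3 
(> = start, * = accepting)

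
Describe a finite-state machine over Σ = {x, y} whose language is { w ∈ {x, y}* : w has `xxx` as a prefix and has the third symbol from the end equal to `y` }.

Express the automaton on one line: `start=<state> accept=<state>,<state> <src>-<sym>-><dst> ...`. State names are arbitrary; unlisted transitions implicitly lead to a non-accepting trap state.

start=A accept=T,U,V,W A-x->B A-y->C B-x->D B-y->E C-x->F C-y->G D-x->H D-y->I E-x->J E-y->K F-x->L F-y->M G-x->N G-y->O H-x->H H-y->P I-x->J I-y->K J-x->L J-y->M K-x->N K-y->O L-x->Q L-y->I M-x->J M-y->K N-x->L N-y->M O-x->N O-y->O P-x->R P-y->S Q-x->Q Q-y->I R-x->T R-y->U S-x->V S-y->W T-x->H T-y->P U-x->R U-y->S V-x->T V-y->U W-x->V W-y->W

Build one automaton per condition and run them in lockstep. The first has 5 states tracking whether the input so far still matches the prefix `xxx`; the second has 15 states tracking the last 3 symbols read. A product state is a pair (one from each), accepting exactly when both do.
       x  y 
>  A   B  C 
   B   D  E 
   C   F  G 
   D   H  I 
   E   J  K 
   F   L  M 
   G   N  O 
   H   H  P 
   I   J  K 
   J   L  M 
   K   N  O 
   L   Q  I 
   M   J  K 
   N   L  M 
   O   N  O 
   P   R  S 
   Q   Q  I 
   R   T  U 
   S   V  W 
 * T   H  P 
 * U   R  S 
 * V   T  U 
 * W   V  W 
(> = start, * = accepting)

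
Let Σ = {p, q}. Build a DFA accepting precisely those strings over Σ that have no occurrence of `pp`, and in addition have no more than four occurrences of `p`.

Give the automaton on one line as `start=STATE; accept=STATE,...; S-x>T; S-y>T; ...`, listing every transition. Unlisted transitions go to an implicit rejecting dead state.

Run two small machines in parallel and take their product. The first has 3 states tracking partial matches of the forbidden pattern `pp`; the second has 6 states tracking the count of `p`s, saturating at 5. A product state is a pair (one from each), accepting exactly when both do.
15 states suffice.
          p    q  
>* s0     s1   s0 
 * s1     s2   s3 
   s2     s4   s2 
 * s3     s5   s3 
   s4     s6   s4 
 * s5     s4   s7 
   s6     s8   s6 
 * s7     s9   s7 
   s8     s8   s8 
 * s9     s6  s10 
 * s10   s11  s10 
 * s11    s8  s12 
 * s12   s13  s12 
   s13    s8  s14 
   s14   s13  s14 
(> = start, * = accepting)

start=s0; accept=s0,s1,s3,s5,s7,s9,s10,s11,s12; s0-p>s1; s0-q>s0; s1-p>s2; s1-q>s3; s2-p>s4; s2-q>s2; s3-p>s5; s3-q>s3; s4-p>s6; s4-q>s4; s5-p>s4; s5-q>s7; s6-p>s8; s6-q>s6; s7-p>s9; s7-q>s7; s8-p>s8; s8-q>s8; s9-p>s6; s9-q>s10; s10-p>s11; s10-q>s10; s11-p>s8; s11-q>s12; s12-p>s13; s12-q>s12; s13-p>s8; s13-q>s14; s14-p>s13; s14-q>s14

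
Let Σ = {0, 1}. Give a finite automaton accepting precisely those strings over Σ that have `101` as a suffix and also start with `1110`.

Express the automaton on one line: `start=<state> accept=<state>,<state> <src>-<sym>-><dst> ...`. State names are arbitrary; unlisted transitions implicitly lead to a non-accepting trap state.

start=s0 accept=s10 s0-0->s1 s0-1->s2 s1-0->s1 s1-1->s3 s2-0->s4 s2-1->s5 s3-0->s4 s3-1->s3 s4-0->s1 s4-1->s6 s5-0->s4 s5-1->s7 s6-0->s4 s6-1->s3 s7-0->s8 s7-1->s3 s8-0->s9 s8-1->s10 s9-0->s9 s9-1->s11 s10-0->s8 s10-1->s11 s11-0->s8 s11-1->s11

Handle the two conditions separately and then intersect. One (4 states) tracks how much of the suffix `101` has currently been matched; the other (6 states) tracks whether the input so far still matches the prefix `1110`. Each combined state is a pair, one component from each; accept when both components accept.
12 states suffice.
          0    1  
>  s0     s1   s2 
   s1     s1   s3 
   s2     s4   s5 
   s3     s4   s3 
   s4     s1   s6 
   s5     s4   s7 
   s6     s4   s3 
   s7     s8   s3 
   s8     s9  s10 
   s9     s9  s11 
 * s10    s8  s11 
   s11    s8  s11 
(> = start, * = accepting)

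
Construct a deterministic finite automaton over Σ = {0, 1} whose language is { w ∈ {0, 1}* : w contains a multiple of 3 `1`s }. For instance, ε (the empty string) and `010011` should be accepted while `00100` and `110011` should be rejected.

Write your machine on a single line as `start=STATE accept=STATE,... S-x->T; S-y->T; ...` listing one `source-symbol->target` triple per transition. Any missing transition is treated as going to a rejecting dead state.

Keep the running count of `1`s modulo 3: each `1` advances along the cycle A → B → C → A while other symbols loop. Accept at A.
3 states suffice.
       0  1 
>* A   A  B 
   B   B  C 
   C   C  A 
(> = start, * = accepting)

start=A; accept=A; A-0->A; A-1->B; B-0->B; B-1->C; C-0->C; C-1->A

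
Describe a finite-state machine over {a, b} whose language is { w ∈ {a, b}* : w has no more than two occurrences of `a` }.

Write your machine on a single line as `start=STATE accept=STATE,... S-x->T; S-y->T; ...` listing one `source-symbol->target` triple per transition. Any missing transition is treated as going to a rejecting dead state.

Count `a`s, saturating at 3: states s0 through s2 mean 0 through 2 `a`s seen; s3 means more than 2. Each `a` increments (capped at s3); other symbols loop. Accept from {s0, s1, s2}.
        a   b  
>* s0   s1  s0 
 * s1   s2  s1 
 * s2   s3  s2 
   s3   s3  s3 
(> = start, * = accepting)

start=s0; accept=s0,s1,s2; s0-a->s1; s0-b->s0; s1-a->s2; s1-b->s1; s2-a->s3; s2-b->s2; s3-a->s3; s3-b->s3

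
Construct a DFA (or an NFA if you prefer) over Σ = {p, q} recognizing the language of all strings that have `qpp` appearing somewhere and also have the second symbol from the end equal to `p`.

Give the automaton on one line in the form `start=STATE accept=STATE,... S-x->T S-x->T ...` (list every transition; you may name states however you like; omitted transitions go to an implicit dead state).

start=S0 accept=S7,S8 S0-p->S1 S0-q->S2 S1-p->S3 S1-q->S4 S2-p->S5 S2-q->S6 S3-p->S3 S3-q->S4 S4-p->S5 S4-q->S6 S5-p->S7 S5-q->S4 S6-p->S5 S6-q->S6 S7-p->S7 S7-q->S8 S8-p->S9 S8-q->S10 S9-p->S7 S9-q->S8 S10-p->S9 S10-q->S10

Handle the two conditions separately and then intersect. One (4 states) tracks whether and how much of `qpp` has been seen; the other (7 states) tracks the last 2 symbols read. Each combined state is a pair, one component from each; accept when both components accept.
11 states suffice.
          p    q  
>  S0     S1   S2 
   S1     S3   S4 
   S2     S5   S6 
   S3     S3   S4 
   S4     S5   S6 
   S5     S7   S4 
   S6     S5   S6 
 * S7     S7   S8 
 * S8     S9  S10 
   S9     S7   S8 
   S10    S9  S10 
(> = start, * = accepting)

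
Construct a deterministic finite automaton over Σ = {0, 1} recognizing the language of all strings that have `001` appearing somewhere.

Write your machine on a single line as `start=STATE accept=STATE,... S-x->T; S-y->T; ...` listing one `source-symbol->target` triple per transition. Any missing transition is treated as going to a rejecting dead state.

start=s0; accept=s3; s0-0->s1; s0-1->s0; s1-0->s2; s1-1->s0; s2-0->s2; s2-1->s3; s3-0->s3; s3-1->s3

Track how much of `001` has been matched so far: state s0 is no progress, s3 is the absorbing accept state reached once `001` has occurred. Intermediate states record partial matches; on a mismatch, fall back to the longest reusable overlap.
4 states suffice.
        0   1  
>  s0   s1  s0 
   s1   s2  s0 
   s2   s2  s3 
 * s3   s3  s3 
(> = start, * = accepting)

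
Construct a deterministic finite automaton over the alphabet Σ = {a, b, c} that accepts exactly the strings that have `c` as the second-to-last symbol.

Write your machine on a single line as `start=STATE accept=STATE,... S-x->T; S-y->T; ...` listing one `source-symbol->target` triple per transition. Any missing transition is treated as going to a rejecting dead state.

Because acceptance depends on a position counted from the end, the machine has to buffer the most recent 2 symbols. Make each state the string of the last up-to-2 symbols read; on input `x` shift the window left and append `x`. Accept when the buffered window has length 2 and begins with `c`.
A 13-state machine:
          a    b    c  
>  s0     s1   s2   s3 
   s1     s4   s5   s6 
   s2     s7   s8   s9 
   s3    s10  s11  s12 
   s4     s4   s5   s6 
   s5     s7   s8   s9 
   s6    s10  s11  s12 
   s7     s4   s5   s6 
   s8     s7   s8   s9 
   s9    s10  s11  s12 
 * s10    s4   s5   s6 
 * s11    s7   s8   s9 
 * s12   s10  s11  s12 
(> = start, * = accepting)

start=s0; accept=s10,s11,s12; s0-a->s1; s0-b->s2; s0-c->s3; s1-a->s4; s1-b->s5; s1-c->s6; s2-a->s7; s2-b->s8; s2-c->s9; s3-a->s10; s3-b->s11; s3-c->s12; s4-a->s4; s4-b->s5; s4-c->s6; s5-a->s7; s5-b->s8; s5-c->s9; s6-a->s10; s6-b->s11; s6-c->s12; s7-a->s4; s7-b->s5; s7-c->s6; s8-a->s7; s8-b->s8; s8-c->s9; s9-a->s10; s9-b->s11; s9-c->s12; s10-a->s4; s10-b->s5; s10-c->s6; s11-a->s7; s11-b->s8; s11-c->s9; s12-a->s10; s12-b->s11; s12-c->s12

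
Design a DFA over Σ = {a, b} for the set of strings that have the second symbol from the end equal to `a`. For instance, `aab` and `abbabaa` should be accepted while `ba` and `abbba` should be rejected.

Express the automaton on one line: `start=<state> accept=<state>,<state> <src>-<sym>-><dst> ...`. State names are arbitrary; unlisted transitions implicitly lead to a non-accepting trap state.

Because acceptance depends on a position counted from the end, the machine has to buffer the most recent 2 symbols. Make each state the string of the last up-to-2 symbols read; on input `x` shift the window left and append `x`. Accept when the buffered window has length 2 and begins with `a`.
With 7 states:
        a   b  
>  s0   s1  s2 
   s1   s3  s4 
   s2   s5  s6 
 * s3   s3  s4 
 * s4   s5  s6 
   s5   s3  s4 
   s6   s5  s6 
(> = start, * = accepting)

start=s0 accept=s3,s4 s0-a->s1 s0-b->s2 s1-a->s3 s1-b->s4 s2-a->s5 s2-b->s6 s3-a->s3 s3-b->s4 s4-a->s5 s4-b->s6 s5-a->s3 s5-b->s4 s6-a->s5 s6-b->s6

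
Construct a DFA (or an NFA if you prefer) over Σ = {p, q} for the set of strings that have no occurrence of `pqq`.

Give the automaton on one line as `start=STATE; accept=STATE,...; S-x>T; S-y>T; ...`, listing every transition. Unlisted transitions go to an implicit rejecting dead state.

start=A; accept=A,B,C; A-p>B; A-q>A; B-p>B; B-q>C; C-p>B; C-q>D; D-p>D; D-q>D

Track partial matches of the forbidden pattern `pqq`. State D is a dead state reached once `pqq` has occurred; every other state accepts. A means no part of `pqq` is currently matched.
       p  q 
>* A   B  A 
 * B   B  C 
 * C   B  D 
   D   D  D 
(> = start, * = accepting)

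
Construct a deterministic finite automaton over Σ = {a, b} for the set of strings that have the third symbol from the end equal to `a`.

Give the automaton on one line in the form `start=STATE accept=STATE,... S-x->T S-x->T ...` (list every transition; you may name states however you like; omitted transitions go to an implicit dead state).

start=q0 accept=q7,q8,q9,q10 q0-a->q1 q0-b->q2 q1-a->q3 q1-b->q4 q2-a->q5 q2-b->q6 q3-a->q7 q3-b->q8 q4-a->q9 q4-b->q10 q5-a->q11 q5-b->q12 q6-a->q13 q6-b->q14 q7-a->q7 q7-b->q8 q8-a->q9 q8-b->q10 q9-a->q11 q9-b->q12 q10-a->q13 q10-b->q14 q11-a->q7 q11-b->q8 q12-a->q9 q12-b->q10 q13-a->q11 q13-b->q12 q14-a->q13 q14-b->q14

Because acceptance depends on a position counted from the end, the machine has to buffer the most recent 3 symbols. Make each state the string of the last up-to-3 symbols read; on input `x` shift the window left and append `x`. Accept when the buffered window has length 3 and begins with `a`.
With 15 states:
          a    b  
>  q0     q1   q2 
   q1     q3   q4 
   q2     q5   q6 
   q3     q7   q8 
   q4     q9  q10 
   q5    q11  q12 
   q6    q13  q14 
 * q7     q7   q8 
 * q8     q9  q10 
 * q9    q11  q12 
 * q10   q13  q14 
   q11    q7   q8 
   q12    q9  q10 
   q13   q11  q12 
   q14   q13  q14 
(> = start, * = accepting)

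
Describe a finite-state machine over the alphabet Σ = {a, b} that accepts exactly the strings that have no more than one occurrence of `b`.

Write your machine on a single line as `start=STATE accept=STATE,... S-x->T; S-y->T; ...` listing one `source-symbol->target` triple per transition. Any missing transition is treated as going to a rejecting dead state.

start=S0; accept=S0,S1; S0-a->S0; S0-b->S1; S1-a->S1; S1-b->S2; S2-a->S2; S2-b->S2

Only the number of `b`s matters, and only up to 2. Make a chain S0 → S1 → S2 advanced by each `b` (with S2 absorbing); every other symbol self-loops. The accepting set is {S0, S1}.
A 3-state machine:
        a   b  
>* S0   S0  S1 
 * S1   S1  S2 
   S2   S2  S2 
(> = start, * = accepting)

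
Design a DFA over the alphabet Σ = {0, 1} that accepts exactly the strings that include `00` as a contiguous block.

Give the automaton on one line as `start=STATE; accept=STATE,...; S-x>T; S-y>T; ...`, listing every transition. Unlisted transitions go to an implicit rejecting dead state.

States q0..q1 record the length of the longest prefix of `00` that matches the current input suffix. Reaching q2 means `00` has been seen, and we stay there forever. Accept from q2.
3 states suffice.
        0   1  
>  q0   q1  q0 
   q1   q2  q0 
 * q2   q2  q2 
(> = start, * = accepting)

start=q0; accept=q2; q0-0>q1; q0-1>q0; q1-0>q2; q1-1>q0; q2-0>q2; q2-1>q2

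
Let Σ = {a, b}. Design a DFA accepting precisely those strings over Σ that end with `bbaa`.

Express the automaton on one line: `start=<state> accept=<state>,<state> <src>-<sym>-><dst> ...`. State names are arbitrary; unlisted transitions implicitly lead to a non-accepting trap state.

Remember how much of `bbaa` the current input suffix matches. State S0 means no match yet; S1 means the last symbol is `b`; S2 means the last 2 symbols are `bb`; S3 means the last 3 symbols are `bba`; S4 means the last 4 symbols are `bbaa`. Only S4 accepts. On a mismatch, fall back to the longest proper suffix that is still a prefix of `bbaa`.
A 5-state machine:
        a   b  
>  S0   S0  S1 
   S1   S0  S2 
   S2   S3  S2 
   S3   S4  S1 
 * S4   S0  S1 
(> = start, * = accepting)

start=S0 accept=S4 S0-a->S0 S0-b->S1 S1-a->S0 S1-b->S2 S2-a->S3 S2-b->S2 S3-a->S4 S3-b->S1 S4-a->S0 S4-b->S1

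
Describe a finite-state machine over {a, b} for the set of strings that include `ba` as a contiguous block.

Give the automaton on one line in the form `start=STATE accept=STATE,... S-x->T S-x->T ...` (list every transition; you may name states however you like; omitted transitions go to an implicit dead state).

States q0..q1 record the length of the longest prefix of `ba` that matches the current input suffix. Reaching q2 means `ba` has been seen, and we stay there forever. Accept from q2.
        a   b  
>  q0   q0  q1 
   q1   q2  q1 
 * q2   q2  q2 
(> = start, * = accepting)

start=q0 accept=q2 q0-a->q0 q0-b->q1 q1-a->q2 q1-b->q1 q2-a->q2 q2-b->q2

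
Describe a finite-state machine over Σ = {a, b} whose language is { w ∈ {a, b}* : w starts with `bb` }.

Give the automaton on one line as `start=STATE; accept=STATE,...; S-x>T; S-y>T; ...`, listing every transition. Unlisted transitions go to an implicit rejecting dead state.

Check the first 2 symbols one by one: S0 through S1 record how many have matched `bb` so far; any wrong symbol goes to the dead state S3. After all 2 match we enter the accepting sink S2.
With 4 states:
        a   b  
>  S0   S3  S1 
   S1   S3  S2 
 * S2   S2  S2 
   S3   S3  S3 
(> = start, * = accepting)

start=S0; accept=S2; S0-a>S3; S0-b>S1; S1-a>S3; S1-b>S2; S2-a>S2; S2-b>S2; S3-a>S3; S3-b>S3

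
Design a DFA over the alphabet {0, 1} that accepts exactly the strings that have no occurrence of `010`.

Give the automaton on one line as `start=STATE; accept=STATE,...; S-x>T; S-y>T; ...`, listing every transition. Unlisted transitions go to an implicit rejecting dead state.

Track partial matches of the forbidden pattern `010`. State q3 is a dead state reached once `010` has occurred; every other state accepts. q0 means no part of `010` is currently matched.
4 states suffice.
        0   1  
>* q0   q1  q0 
 * q1   q1  q2 
 * q2   q3  q0 
   q3   q3  q3 
(> = start, * = accepting)

start=q0; accept=q0,q1,q2; q0-0>q1; q0-1>q0; q1-0>q1; q1-1>q2; q2-0>q3; q2-1>q0; q3-0>q3; q3-1>q3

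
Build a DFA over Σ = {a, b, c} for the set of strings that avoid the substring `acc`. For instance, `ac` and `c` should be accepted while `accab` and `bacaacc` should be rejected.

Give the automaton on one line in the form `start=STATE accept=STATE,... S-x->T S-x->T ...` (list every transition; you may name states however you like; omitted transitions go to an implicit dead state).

Track partial matches of the forbidden pattern `acc`. State q3 is a dead state reached once `acc` has occurred; every other state accepts. q0 means no part of `acc` is currently matched.
        a   b   c  
>* q0   q1  q0  q0 
 * q1   q1  q0  q2 
 * q2   q1  q0  q3 
   q3   q3  q3  q3 
(> = start, * = accepting)

start=q0 accept=q0,q1,q2 q0-a->q1 q0-b->q0 q0-c->q0 q1-a->q1 q1-b->q0 q1-c->q2 q2-a->q1 q2-b->q0 q2-c->q3 q3-a->q3 q3-b->q3 q3-c->q3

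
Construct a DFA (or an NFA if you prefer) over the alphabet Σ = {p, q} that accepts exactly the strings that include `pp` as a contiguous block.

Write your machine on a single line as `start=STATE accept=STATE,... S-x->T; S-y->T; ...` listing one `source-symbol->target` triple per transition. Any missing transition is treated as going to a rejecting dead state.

start=s0; accept=s2; s0-p->s1; s0-q->s0; s1-p->s2; s1-q->s0; s2-p->s2; s2-q->s2

Track how much of `pp` has been matched so far: state s0 is no progress, s2 is the absorbing accept state reached once `pp` has occurred. Intermediate states record partial matches; on a mismatch, fall back to the longest reusable overlap.
A 3-state machine:
        p   q  
>  s0   s1  s0 
   s1   s2  s0 
 * s2   s2  s2 
(> = start, * = accepting)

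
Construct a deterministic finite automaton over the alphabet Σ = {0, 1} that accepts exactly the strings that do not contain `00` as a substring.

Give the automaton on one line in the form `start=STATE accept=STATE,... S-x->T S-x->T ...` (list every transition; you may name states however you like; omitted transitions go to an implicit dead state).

start=S0 accept=S0,S1 S0-0->S1 S0-1->S0 S1-0->S2 S1-1->S0 S2-0->S2 S2-1->S2

This is the complement of 'contains `00`'. Use the same substring-matching states — S0 through S2 holding how much of `00` has just been matched — but flip the accepting set: everything except the trap S2 accepts.
3 states suffice.
        0   1  
>* S0   S1  S0 
 * S1   S2  S0 
   S2   S2  S2 
(> = start, * = accepting)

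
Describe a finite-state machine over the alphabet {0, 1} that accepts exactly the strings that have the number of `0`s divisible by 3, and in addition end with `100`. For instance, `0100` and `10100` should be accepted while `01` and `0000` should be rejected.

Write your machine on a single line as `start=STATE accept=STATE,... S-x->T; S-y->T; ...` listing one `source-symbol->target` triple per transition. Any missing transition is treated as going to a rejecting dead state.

start=q0; accept=q10; q0-0->q1; q0-1->q2; q1-0->q3; q1-1->q4; q2-0->q5; q2-1->q2; q3-0->q0; q3-1->q6; q4-0->q7; q4-1->q4; q5-0->q8; q5-1->q4; q6-0->q9; q6-1->q6; q7-0->q10; q7-1->q6; q8-0->q0; q8-1->q6; q9-0->q11; q9-1->q2; q10-0->q1; q10-1->q2; q11-0->q3; q11-1->q4

Build one automaton per condition and run them in lockstep. One (3 states) tracks the count of `0`s modulo 3; the other (4 states) tracks how much of the suffix `100` has currently been matched. Each combined state is a pair, one component from each; accept when both components accept.
12 states suffice.
          0    1  
>  q0     q1   q2 
   q1     q3   q4 
   q2     q5   q2 
   q3     q0   q6 
   q4     q7   q4 
   q5     q8   q4 
   q6     q9   q6 
   q7    q10   q6 
   q8     q0   q6 
   q9    q11   q2 
 * q10    q1   q2 
   q11    q3   q4 
(> = start, * = accepting)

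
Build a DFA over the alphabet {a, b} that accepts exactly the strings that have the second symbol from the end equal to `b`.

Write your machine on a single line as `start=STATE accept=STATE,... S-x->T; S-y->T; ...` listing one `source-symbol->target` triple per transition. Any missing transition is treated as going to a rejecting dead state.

start=q0; accept=q5,q6; q0-a->q1; q0-b->q2; q1-a->q3; q1-b->q4; q2-a->q5; q2-b->q6; q3-a->q3; q3-b->q4; q4-a->q5; q4-b->q6; q5-a->q3; q5-b->q4; q6-a->q5; q6-b->q6

Because acceptance depends on a position counted from the end, the machine has to buffer the most recent 2 symbols. Make each state the string of the last up-to-2 symbols read; on input `x` shift the window left and append `x`. Accept when the buffered window has length 2 and begins with `b`.
        a   b  
>  q0   q1  q2 
   q1   q3  q4 
   q2   q5  q6 
   q3   q3  q4 
   q4   q5  q6 
 * q5   q3  q4 
 * q6   q5  q6 
(> = start, * = accepting)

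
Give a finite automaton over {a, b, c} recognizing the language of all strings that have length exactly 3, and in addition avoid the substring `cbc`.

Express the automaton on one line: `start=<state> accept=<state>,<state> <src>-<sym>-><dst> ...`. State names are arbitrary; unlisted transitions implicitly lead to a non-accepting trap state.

Handle the two conditions separately and then intersect. The first has 5 states tracking the input length, saturating at 4; the second has 4 states tracking partial matches of the forbidden pattern `cbc`. A product state is a pair (one from each), accepting exactly when both do. After merging equivalent states the machine shrinks.
With 7 states:
        a   b   c  
>  q0   q1  q1  q2 
   q1   q3  q3  q3 
   q2   q3  q4  q3 
   q3   q5  q5  q5 
   q4   q5  q5  q6 
 * q5   q6  q6  q6 
   q6   q6  q6  q6 
(> = start, * = accepting)

start=q0 accept=q5 q0-a->q1 q0-b->q1 q0-c->q2 q1-a->q3 q1-b->q3 q1-c->q3 q2-a->q3 q2-b->q4 q2-c->q3 q3-a->q5 q3-b->q5 q3-c->q5 q4-a->q5 q4-b->q5 q4-c->q6 q5-a->q6 q5-b->q6 q5-c->q6 q6-a->q6 q6-b->q6 q6-c->q6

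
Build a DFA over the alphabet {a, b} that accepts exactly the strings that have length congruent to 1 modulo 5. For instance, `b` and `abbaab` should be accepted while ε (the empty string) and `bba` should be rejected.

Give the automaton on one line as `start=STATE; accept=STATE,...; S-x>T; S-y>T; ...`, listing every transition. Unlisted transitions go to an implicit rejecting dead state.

Only the length mod 5 matters, so use a 5-cycle: from any state, every input symbol moves to the next state, wrapping s4 back to s0. Mark s1 accepting.
With 5 states:
        a   b  
>  s0   s1  s1 
 * s1   s2  s2 
   s2   s3  s3 
   s3   s4  s4 
   s4   s0  s0 
(> = start, * = accepting)

start=s0; accept=s1; s0-a>s1; s0-b>s1; s1-a>s2; s1-b>s2; s2-a>s3; s2-b>s3; s3-a>s4; s3-b>s4; s4-a>s0; s4-b>s0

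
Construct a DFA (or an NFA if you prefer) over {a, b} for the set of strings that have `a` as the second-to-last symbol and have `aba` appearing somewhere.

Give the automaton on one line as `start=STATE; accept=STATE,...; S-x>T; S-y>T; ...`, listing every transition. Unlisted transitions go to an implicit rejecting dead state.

Handle the two conditions separately and then intersect. The first has 7 states tracking the last 2 symbols read; the second has 4 states tracking whether and how much of `aba` has been seen. A product state is a pair (one from each), accepting exactly when both do. After merging equivalent states the machine shrinks.
A 7-state machine:
        a   b  
>  s0   s1  s0 
   s1   s1  s2 
   s2   s3  s0 
   s3   s4  s5 
 * s4   s4  s5 
 * s5   s3  s6 
   s6   s3  s6 
(> = start, * = accepting)

start=s0; accept=s4,s5; s0-a>s1; s0-b>s0; s1-a>s1; s1-b>s2; s2-a>s3; s2-b>s0; s3-a>s4; s3-b>s5; s4-a>s4; s4-b>s5; s5-a>s3; s5-b>s6; s6-a>s3; s6-b>s6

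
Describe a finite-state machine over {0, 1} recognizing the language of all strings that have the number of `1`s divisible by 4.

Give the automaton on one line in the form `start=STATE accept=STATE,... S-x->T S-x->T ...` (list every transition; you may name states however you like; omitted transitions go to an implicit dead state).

start=q0 accept=q0 q0-0->q0 q0-1->q1 q1-0->q1 q1-1->q2 q2-0->q2 q2-1->q3 q3-0->q3 q3-1->q0

Keep the running count of `1`s modulo 4: each `1` advances along the cycle q0 → q1 → q2 → q3 → q0 while other symbols loop. Accept at q0.
With 4 states:
        0   1  
>* q0   q0  q1 
   q1   q1  q2 
   q2   q2  q3 
   q3   q3  q0 
(> = start, * = accepting)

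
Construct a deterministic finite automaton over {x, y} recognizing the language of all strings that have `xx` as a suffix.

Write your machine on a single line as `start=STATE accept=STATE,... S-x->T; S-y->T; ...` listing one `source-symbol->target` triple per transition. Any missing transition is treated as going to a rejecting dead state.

start=q0; accept=q2; q0-x->q1; q0-y->q0; q1-x->q2; q1-y->q0; q2-x->q2; q2-y->q0

Let each state record the length of the longest suffix of the input read so far that is also a prefix of `xx`. q1 means the last symbol is `x`; q2 means the last 2 symbols are `xx`. Accept only at q2, where the string currently ends in `xx`.
With 3 states:
        x   y  
>  q0   q1  q0 
   q1   q2  q0 
 * q2   q2  q0 
(> = start, * = accepting)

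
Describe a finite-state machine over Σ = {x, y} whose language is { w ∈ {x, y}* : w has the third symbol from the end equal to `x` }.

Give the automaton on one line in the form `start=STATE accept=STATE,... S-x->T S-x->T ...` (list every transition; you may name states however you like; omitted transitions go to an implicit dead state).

start=S0 accept=S7,S8,S9,S10 S0-x->S1 S0-y->S2 S1-x->S3 S1-y->S4 S2-x->S5 S2-y->S6 S3-x->S7 S3-y->S8 S4-x->S9 S4-y->S10 S5-x->S11 S5-y->S12 S6-x->S13 S6-y->S14 S7-x->S7 S7-y->S8 S8-x->S9 S8-y->S10 S9-x->S11 S9-y->S12 S10-x->S13 S10-y->S14 S11-x->S7 S11-y->S8 S12-x->S9 S12-y->S10 S13-x->S11 S13-y->S12 S14-x->S13 S14-y->S14

A DFA must remember the last 3 symbols (since which symbol is third-to-last isn't known until the input ends). Use one state per possible window of the last ≤3 symbols; accept from those whose window starts with `x`.
With 15 states:
          x    y  
>  S0     S1   S2 
   S1     S3   S4 
   S2     S5   S6 
   S3     S7   S8 
   S4     S9  S10 
   S5    S11  S12 
   S6    S13  S14 
 * S7     S7   S8 
 * S8     S9  S10 
 * S9    S11  S12 
 * S10   S13  S14 
   S11    S7   S8 
   S12    S9  S10 
   S13   S11  S12 
   S14   S13  S14 
(> = start, * = accepting)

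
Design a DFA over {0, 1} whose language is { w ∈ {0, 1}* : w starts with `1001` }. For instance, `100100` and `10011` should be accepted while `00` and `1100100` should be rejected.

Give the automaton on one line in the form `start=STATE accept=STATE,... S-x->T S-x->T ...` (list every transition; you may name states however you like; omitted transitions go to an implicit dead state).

start=s0 accept=s4 s0-0->s5 s0-1->s1 s1-0->s2 s1-1->s5 s2-0->s3 s2-1->s5 s3-0->s5 s3-1->s4 s4-0->s4 s4-1->s4 s5-0->s5 s5-1->s5

Check the first 4 symbols one by one: s0 through s3 record how many have matched `1001` so far; any wrong symbol goes to the dead state s5. After all 4 match we enter the accepting sink s4.
6 states suffice.
        0   1  
>  s0   s5  s1 
   s1   s2  s5 
   s2   s3  s5 
   s3   s5  s4 
 * s4   s4  s4 
   s5   s5  s5 
(> = start, * = accepting)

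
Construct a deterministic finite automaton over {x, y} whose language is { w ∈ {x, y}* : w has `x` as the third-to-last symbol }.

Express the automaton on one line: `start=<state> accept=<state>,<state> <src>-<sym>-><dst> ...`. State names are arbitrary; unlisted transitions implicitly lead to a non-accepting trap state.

start=q0 accept=q7,q8,q9,q10 q0-x->q1 q0-y->q2 q1-x->q3 q1-y->q4 q2-x->q5 q2-y->q6 q3-x->q7 q3-y->q8 q4-x->q9 q4-y->q10 q5-x->q11 q5-y->q12 q6-x->q13 q6-y->q14 q7-x->q7 q7-y->q8 q8-x->q9 q8-y->q10 q9-x->q11 q9-y->q12 q10-x->q13 q10-y->q14 q11-x->q7 q11-y->q8 q12-x->q9 q12-y->q10 q13-x->q11 q13-y->q12 q14-x->q13 q14-y->q14

A DFA must remember the last 3 symbols (since which symbol is third-to-last isn't known until the input ends). Use one state per possible window of the last ≤3 symbols; accept from those whose window starts with `x`.
          x    y  
>  q0     q1   q2 
   q1     q3   q4 
   q2     q5   q6 
   q3     q7   q8 
   q4     q9  q10 
   q5    q11  q12 
   q6    q13  q14 
 * q7     q7   q8 
 * q8     q9  q10 
 * q9    q11  q12 
 * q10   q13  q14 
   q11    q7   q8 
   q12    q9  q10 
   q13   q11  q12 
   q14   q13  q14 
(> = start, * = accepting)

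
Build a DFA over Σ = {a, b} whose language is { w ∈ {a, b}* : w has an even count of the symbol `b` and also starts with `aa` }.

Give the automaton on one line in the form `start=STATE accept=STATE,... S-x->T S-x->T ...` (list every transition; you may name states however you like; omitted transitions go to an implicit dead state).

Run two small machines in parallel and take their product. One (2 states) tracks the count of `b`s modulo 2; the other (4 states) tracks whether the input so far still matches the prefix `aa`. Each combined state is a pair, one component from each; accept when both components accept. Minimizing collapses redundant product states.
A 5-state machine:
        a   b  
>  S0   S1  S2 
   S1   S3  S2 
   S2   S2  S2 
 * S3   S3  S4 
   S4   S4  S3 
(> = start, * = accepting)

start=S0 accept=S3 S0-a->S1 S0-b->S2 S1-a->S3 S1-b->S2 S2-a->S2 S2-b->S2 S3-a->S3 S3-b->S4 S4-a->S4 S4-b->S3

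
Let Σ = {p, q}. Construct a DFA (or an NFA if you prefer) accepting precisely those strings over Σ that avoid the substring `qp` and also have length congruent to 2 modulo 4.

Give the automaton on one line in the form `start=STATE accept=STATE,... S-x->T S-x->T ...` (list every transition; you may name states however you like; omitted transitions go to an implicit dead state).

start=S0 accept=S3,S4 S0-p->S1 S0-q->S2 S1-p->S3 S1-q->S4 S2-p->S5 S2-q->S4 S3-p->S6 S3-q->S7 S4-p->S8 S4-q->S7 S5-p->S8 S5-q->S8 S6-p->S0 S6-q->S9 S7-p->S10 S7-q->S9 S8-p->S10 S8-q->S10 S9-p->S11 S9-q->S2 S10-p->S11 S10-q->S11 S11-p->S5 S11-q->S5

Run two small machines in parallel and take their product. The first has 3 states tracking partial matches of the forbidden pattern `qp`; the second has 4 states tracking the input length modulo 4. A product state is a pair (one from each), accepting exactly when both do.
A 12-state machine:
          p    q  
>  S0     S1   S2 
   S1     S3   S4 
   S2     S5   S4 
 * S3     S6   S7 
 * S4     S8   S7 
   S5     S8   S8 
   S6     S0   S9 
   S7    S10   S9 
   S8    S10  S10 
   S9    S11   S2 
   S10   S11  S11 
   S11    S5   S5 
(> = start, * = accepting)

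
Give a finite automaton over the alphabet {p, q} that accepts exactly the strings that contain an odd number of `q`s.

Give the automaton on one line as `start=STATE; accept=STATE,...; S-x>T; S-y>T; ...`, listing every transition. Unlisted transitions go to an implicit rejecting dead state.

start=A; accept=B; A-p>A; A-q>B; B-p>B; B-q>A

Keep the running count of `q`s modulo 2: each `q` advances along the cycle A → B → A while other symbols loop. Accept at B.
With 2 states:
       p  q 
>  A   A  B 
 * B   B  A 
(> = start, * = accepting)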